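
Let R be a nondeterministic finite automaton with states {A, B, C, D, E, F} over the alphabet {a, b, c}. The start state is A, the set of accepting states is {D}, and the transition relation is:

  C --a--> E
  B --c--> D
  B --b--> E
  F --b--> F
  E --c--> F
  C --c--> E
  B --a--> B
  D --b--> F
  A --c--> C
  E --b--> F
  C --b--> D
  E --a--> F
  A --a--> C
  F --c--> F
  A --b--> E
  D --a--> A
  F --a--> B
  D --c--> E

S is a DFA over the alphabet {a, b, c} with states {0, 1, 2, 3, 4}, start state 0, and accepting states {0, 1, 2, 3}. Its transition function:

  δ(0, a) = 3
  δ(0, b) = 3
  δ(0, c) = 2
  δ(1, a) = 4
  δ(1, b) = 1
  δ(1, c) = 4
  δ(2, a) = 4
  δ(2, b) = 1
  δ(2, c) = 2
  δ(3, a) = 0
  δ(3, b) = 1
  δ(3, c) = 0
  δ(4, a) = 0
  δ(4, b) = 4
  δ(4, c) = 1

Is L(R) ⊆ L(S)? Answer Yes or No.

Exploring the product automaton R × S from the start pair (A, 0), following both machines on each input symbol, reaches 24 state pairs: (A, 0), (C, 3), (E, 3), (C, 2), (E, 0), (D, 1), (F, 0), (F, 1), (E, 4), (E, 2), (F, 3), (F, 2), (A, 4), (B, 3), (B, 4), (F, 4), (B, 0), (C, 0), (C, 1), (E, 1), (D, 0), (D, 2), (D, 3), (A, 3).
R accepts in {D} and S accepts in {0, 1, 2, 3}. The reachable pairs whose R-component is accepting are (D, 1), (D, 0), (D, 2), (D, 3); in each of them the S-component is accepting too, so the product for L(R) \ L(S) (R-component accepting, S-component rejecting) has no reachable accepting pair and the difference is empty.
Hence every string in L(R) is also in L(S).

Yes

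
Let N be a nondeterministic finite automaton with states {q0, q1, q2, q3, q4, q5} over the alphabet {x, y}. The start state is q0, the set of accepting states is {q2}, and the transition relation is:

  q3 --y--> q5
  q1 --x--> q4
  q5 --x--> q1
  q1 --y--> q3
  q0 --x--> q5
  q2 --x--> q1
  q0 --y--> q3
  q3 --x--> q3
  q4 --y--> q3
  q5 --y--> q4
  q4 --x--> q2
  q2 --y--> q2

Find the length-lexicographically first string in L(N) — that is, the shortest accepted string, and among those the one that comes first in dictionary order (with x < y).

A breadth-first search from q0 reaches an accepting state first via the path q0 → q5 → q4 → q2 on input xyx.
No string of length < 3 is accepted (BFS exhausts all shorter strings without reaching an accepting state), and xyx is the lexicographically least accepting string of length 3.

xyx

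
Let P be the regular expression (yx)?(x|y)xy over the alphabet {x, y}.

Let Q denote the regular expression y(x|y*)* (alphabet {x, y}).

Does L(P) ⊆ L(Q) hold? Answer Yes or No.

No

The string xxy is in L(P) but not in L(Q).
So L(P) ⊄ L(Q).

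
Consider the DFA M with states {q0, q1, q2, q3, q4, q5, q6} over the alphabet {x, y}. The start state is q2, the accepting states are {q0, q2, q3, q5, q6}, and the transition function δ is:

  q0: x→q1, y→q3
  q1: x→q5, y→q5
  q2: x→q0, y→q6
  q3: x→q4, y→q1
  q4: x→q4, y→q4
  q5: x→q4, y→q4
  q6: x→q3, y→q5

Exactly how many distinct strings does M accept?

12

The useful subgraph on states {q0, q1, q2, q3, q5, q6} is acyclic, so L(M) is finite; the longest accepting path visits 5 useful states, giving maximum string length 4.
Counting accepting paths from q2 by length: 1 of length 0, 2 of length 1, 3 of length 2, 2 of length 3, 4 of length 4. Total 12.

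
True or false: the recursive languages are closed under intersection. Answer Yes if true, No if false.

Run both deciders on the input and accept iff both accept; the combined machine always halts.
So the recursive languages are closed under intersection.

Yes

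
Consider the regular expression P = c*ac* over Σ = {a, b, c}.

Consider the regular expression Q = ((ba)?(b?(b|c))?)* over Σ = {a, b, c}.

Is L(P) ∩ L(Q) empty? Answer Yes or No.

Converting the expression P to a DFA (subset construction, then merging equivalent states) gives the minimal DFA with states {p0, p1, p2}, start state p0, accepting states {p1} and transitions p0: a→p1, b→p2, c→p0; p1: a→p2, b→p2, c→p1; p2: a→p2, b→p2, c→p2.
Converting the expression Q to a DFA (subset construction, then merging equivalent states) gives the minimal DFA with states {q0, q1, q2}, start state q0, accepting states {q0, q2} and transitions q0: a→q1, b→q2, c→q0; q1: a→q1, b→q1, c→q1; q2: a→q0, b→q2, c→q0.
Exploring the product automaton P × Q from the start pair (p0, q0), following both machines on each input symbol, reaches 5 state pairs: (p0, q0), (p1, q1), (p2, q2), (p2, q1), (p2, q0).
P accepts in {p1} and Q accepts in {q0, q2}; no reachable pair has both components accepting, so no string drives both machines to acceptance simultaneously and L(P) ∩ L(Q) = ∅.
So no string is accepted by both, and the intersection is empty.

Yes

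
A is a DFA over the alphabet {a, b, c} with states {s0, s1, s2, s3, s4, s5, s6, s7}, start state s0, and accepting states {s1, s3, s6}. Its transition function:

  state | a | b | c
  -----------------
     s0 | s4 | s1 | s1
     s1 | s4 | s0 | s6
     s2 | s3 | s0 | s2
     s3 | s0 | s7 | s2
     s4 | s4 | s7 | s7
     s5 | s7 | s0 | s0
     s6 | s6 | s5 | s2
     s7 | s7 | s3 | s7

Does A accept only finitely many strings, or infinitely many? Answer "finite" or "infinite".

infinite

State s0 is reachable from the start and can reach an accepting state, and it lies on the cycle s0 → s1 → s0.
Traversing that cycle any number of times yields accepted strings of unbounded length, so the language is infinite.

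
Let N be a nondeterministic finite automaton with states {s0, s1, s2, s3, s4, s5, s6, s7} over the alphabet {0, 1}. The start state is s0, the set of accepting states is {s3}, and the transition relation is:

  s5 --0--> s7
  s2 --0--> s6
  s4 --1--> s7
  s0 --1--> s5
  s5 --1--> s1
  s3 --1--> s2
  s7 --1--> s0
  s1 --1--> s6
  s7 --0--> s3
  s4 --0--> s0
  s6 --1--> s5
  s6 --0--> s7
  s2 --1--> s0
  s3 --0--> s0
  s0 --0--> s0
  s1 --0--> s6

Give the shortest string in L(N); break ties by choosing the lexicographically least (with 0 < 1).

A breadth-first search from s0 reaches an accepting state first via the path s0 → s5 → s7 → s3 on input 100.
No string of length < 3 is accepted (BFS exhausts all shorter strings without reaching an accepting state), and 100 is the lexicographically least accepting string of length 3.

100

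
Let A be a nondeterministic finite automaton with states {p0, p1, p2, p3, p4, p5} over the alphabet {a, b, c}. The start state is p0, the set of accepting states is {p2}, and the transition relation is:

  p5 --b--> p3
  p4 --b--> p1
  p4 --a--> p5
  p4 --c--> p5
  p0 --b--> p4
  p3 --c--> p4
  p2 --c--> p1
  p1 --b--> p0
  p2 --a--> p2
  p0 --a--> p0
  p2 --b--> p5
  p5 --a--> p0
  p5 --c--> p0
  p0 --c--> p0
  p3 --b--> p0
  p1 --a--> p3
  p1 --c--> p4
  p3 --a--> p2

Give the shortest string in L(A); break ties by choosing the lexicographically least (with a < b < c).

baba

A breadth-first search from p0 reaches an accepting state first via the path p0 → p4 → p5 → p3 → p2 on input baba.
No string of length < 4 is accepted (BFS exhausts all shorter strings without reaching an accepting state), and baba is the lexicographically least accepting string of length 4.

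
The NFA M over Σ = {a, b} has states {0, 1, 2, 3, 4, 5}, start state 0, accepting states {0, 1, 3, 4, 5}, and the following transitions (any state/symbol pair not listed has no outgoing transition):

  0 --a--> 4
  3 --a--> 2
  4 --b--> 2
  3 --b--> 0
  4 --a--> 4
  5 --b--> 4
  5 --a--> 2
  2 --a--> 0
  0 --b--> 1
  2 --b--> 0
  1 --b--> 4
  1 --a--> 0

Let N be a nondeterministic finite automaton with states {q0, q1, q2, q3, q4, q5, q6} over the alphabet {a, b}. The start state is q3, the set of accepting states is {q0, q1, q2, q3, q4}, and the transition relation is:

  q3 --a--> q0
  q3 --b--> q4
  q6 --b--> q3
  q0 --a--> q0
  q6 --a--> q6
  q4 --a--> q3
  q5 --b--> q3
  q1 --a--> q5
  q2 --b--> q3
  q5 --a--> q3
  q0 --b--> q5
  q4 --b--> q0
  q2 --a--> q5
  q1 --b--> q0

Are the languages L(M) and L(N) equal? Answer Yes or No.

Yes

Exploring the product automaton M × N from the start pair (0, q3), following both machines on each input symbol, reaches 4 state pairs: (0, q3), (4, q0), (1, q4), (2, q5).
M accepts in {0, 1, 3, 4, 5} and N accepts in {q0, q1, q2, q3, q4}. In every reachable pair the two components are either both accepting — (0, q3), (4, q0), (1, q4) — or both non-accepting, so no string is accepted by exactly one of the machines: L(M) \ L(N) and L(N) \ L(M) are both empty.
Hence every string is accepted by M iff it is accepted by N, and the two languages coincide.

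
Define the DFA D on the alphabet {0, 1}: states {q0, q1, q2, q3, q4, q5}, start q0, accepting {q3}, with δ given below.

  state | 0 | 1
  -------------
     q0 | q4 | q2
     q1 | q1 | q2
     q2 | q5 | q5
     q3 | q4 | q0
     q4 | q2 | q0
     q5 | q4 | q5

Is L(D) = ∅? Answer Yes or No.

Yes

The states reachable from the start state are {q0, q2, q4, q5}.
None of the accepting states {q3} is reachable, so no string is accepted and L(D) = ∅.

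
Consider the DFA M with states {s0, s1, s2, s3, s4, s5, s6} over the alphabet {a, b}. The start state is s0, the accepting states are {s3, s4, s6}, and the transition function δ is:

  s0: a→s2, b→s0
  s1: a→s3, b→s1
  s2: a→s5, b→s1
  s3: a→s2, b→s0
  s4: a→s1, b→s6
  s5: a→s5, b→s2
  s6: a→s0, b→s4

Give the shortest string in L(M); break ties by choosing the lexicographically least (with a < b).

aba

A breadth-first search from s0 reaches an accepting state first via the path s0 → s2 → s1 → s3 on input aba.
No string of length < 3 is accepted (BFS exhausts all shorter strings without reaching an accepting state), and aba is the lexicographically least accepting string of length 3.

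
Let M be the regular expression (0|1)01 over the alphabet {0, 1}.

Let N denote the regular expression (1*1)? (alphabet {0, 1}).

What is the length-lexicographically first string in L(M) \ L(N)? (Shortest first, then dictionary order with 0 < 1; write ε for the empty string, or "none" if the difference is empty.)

001

The string 001 is accepted by M but not by N.
No shorter string lies in the difference, and 001 is the lexicographically first length-3 string in L(M) \ L(N).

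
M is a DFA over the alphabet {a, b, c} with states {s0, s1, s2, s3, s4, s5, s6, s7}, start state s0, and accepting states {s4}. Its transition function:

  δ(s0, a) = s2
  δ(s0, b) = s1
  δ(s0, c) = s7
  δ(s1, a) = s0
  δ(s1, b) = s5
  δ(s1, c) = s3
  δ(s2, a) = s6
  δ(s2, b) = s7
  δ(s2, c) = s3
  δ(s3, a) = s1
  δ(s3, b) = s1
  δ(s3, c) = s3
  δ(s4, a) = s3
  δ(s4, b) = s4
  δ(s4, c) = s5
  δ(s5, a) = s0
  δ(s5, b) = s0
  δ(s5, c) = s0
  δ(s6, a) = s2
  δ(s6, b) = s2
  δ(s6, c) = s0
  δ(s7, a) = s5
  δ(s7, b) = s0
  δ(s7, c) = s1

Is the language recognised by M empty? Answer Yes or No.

Yes

The states reachable from the start state are {s0, s1, s2, s3, s5, s6, s7}.
None of the accepting states {s4} is reachable, so no string is accepted and L(M) = ∅.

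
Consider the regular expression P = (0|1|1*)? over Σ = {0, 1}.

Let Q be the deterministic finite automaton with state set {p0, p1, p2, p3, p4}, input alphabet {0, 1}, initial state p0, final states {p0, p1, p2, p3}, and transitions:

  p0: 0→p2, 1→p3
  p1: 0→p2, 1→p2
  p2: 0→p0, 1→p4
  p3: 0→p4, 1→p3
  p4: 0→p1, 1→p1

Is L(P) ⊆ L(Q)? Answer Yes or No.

Yes

Converting the expression P to a DFA (subset construction, then merging equivalent states) gives the minimal DFA with states {r0, r1, r2, r3}, start state r0, accepting states {r0, r1, r2} and transitions r0: 0→r1, 1→r2; r1: 0→r3, 1→r3; r2: 0→r3, 1→r2; r3: 0→r3, 1→r3.
Exploring the product automaton P × Q from the start pair (r0, p0), following both machines on each input symbol, reaches 8 state pairs: (r0, p0), (r1, p2), (r2, p3), (r3, p0), (r3, p4), (r3, p2), (r3, p3), (r3, p1).
P accepts in {r0, r1, r2} and Q accepts in {p0, p1, p2, p3}. The reachable pairs whose P-component is accepting are (r0, p0), (r1, p2), (r2, p3); in each of them the Q-component is accepting too, so the product for L(P) \ L(Q) (P-component accepting, Q-component rejecting) has no reachable accepting pair and the difference is empty.
Hence every string in L(P) is also in L(Q).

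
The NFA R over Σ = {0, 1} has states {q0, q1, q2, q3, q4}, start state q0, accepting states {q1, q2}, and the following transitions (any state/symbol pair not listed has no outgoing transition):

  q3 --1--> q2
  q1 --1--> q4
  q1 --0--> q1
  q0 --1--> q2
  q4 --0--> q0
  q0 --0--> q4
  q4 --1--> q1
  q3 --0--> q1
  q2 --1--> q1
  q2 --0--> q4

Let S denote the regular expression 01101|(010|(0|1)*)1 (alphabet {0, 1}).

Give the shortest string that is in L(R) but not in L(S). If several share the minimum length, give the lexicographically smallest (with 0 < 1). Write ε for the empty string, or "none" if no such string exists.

010

The string 010 is accepted by R but not by S.
No shorter string lies in the difference, and 010 is the lexicographically first length-3 string in L(R) \ L(S).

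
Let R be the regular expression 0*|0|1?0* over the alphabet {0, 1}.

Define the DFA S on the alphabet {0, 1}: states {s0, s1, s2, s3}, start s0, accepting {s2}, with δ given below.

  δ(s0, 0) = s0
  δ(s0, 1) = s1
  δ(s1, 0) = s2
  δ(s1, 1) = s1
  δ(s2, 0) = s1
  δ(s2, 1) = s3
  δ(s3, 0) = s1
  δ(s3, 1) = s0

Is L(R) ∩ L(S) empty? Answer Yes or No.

No

The string 10 is accepted by both R and S.
Hence L(R) ∩ L(S) ≠ ∅.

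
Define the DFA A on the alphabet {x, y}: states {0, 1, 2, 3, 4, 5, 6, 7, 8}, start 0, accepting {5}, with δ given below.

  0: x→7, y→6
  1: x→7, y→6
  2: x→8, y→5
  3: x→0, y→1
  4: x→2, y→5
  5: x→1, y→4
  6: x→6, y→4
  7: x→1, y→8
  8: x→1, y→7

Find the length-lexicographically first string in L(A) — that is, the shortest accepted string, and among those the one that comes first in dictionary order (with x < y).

yyy

A breadth-first search from 0 reaches an accepting state first via the path 0 → 6 → 4 → 5 on input yyy.
No string of length < 3 is accepted (BFS exhausts all shorter strings without reaching an accepting state), and yyy is the lexicographically least accepting string of length 3.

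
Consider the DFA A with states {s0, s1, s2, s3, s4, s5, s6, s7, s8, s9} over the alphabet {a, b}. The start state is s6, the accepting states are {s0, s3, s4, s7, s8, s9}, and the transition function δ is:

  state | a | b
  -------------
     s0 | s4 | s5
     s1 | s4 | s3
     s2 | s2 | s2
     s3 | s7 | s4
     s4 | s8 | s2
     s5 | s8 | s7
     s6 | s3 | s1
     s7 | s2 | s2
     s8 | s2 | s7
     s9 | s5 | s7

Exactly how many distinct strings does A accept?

The useful subgraph on states {s1, s3, s4, s6, s7, s8} is acyclic, so L(A) is finite; the longest accepting path visits 6 useful states, giving maximum string length 5.
Counting accepting paths from s6 by length: 1 of length 1, 4 of length 2, 4 of length 3, 3 of length 4, 1 of length 5. Total 13.

13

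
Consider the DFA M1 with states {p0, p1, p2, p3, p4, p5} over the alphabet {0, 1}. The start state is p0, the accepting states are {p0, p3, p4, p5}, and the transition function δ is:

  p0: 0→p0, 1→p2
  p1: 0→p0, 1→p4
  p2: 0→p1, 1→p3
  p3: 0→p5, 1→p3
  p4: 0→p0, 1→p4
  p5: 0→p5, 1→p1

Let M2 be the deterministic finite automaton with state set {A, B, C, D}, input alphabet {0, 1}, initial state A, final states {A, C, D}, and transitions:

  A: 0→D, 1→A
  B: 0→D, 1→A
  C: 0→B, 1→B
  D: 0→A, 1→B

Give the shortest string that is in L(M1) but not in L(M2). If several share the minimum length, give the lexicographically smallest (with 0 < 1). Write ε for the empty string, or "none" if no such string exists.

The string 101 is accepted by M1 but not by M2.
No shorter string lies in the difference, and 101 is the lexicographically first length-3 string in L(M1) \ L(M2).

101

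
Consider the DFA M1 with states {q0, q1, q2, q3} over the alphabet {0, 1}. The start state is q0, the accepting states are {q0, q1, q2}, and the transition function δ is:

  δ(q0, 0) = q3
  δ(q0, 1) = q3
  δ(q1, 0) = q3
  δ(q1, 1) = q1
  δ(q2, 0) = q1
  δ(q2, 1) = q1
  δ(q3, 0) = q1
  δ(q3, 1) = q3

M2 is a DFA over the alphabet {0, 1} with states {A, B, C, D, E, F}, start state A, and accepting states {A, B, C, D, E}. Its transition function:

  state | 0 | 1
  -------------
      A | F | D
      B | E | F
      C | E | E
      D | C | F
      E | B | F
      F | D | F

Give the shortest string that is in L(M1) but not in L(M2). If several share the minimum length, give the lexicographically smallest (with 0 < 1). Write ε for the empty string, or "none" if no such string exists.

The string 001 is accepted by M1 but not by M2.
No shorter string lies in the difference, and 001 is the lexicographically first length-3 string in L(M1) \ L(M2).

001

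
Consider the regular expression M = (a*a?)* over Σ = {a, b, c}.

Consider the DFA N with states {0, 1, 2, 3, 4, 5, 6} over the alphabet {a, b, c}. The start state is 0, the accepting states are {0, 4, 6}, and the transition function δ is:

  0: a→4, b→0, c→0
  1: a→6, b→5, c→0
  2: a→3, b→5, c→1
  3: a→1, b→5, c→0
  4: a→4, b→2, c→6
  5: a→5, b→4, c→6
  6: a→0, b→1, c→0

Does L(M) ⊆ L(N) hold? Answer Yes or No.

Yes

Converting the expression M to a DFA (subset construction, then merging equivalent states) gives the minimal DFA with states {m0, m1}, start state m0, accepting states {m0} and transitions m0: a→m0, b→m1, c→m1; m1: a→m1, b→m1, c→m1.
Exploring the product automaton M × N from the start pair (m0, 0), following both machines on each input symbol, reaches 9 state pairs: (m0, 0), (m0, 4), (m1, 0), (m1, 2), (m1, 6), (m1, 4), (m1, 3), (m1, 5), (m1, 1).
M accepts in {m0} and N accepts in {0, 4, 6}. The reachable pairs whose M-component is accepting are (m0, 0), (m0, 4); in each of them the N-component is accepting too, so the product for L(M) \ L(N) (M-component accepting, N-component rejecting) has no reachable accepting pair and the difference is empty.
Hence every string in L(M) is also in L(N).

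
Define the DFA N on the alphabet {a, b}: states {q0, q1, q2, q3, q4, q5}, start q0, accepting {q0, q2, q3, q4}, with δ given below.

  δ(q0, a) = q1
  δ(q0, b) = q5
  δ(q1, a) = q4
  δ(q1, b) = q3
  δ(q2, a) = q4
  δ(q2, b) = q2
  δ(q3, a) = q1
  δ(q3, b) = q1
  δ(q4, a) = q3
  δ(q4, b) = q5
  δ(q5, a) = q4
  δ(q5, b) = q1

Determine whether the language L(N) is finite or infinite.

State q1 is reachable from the start and can reach an accepting state, and it lies on the cycle q1 → q3 → q1.
Traversing that cycle any number of times yields accepted strings of unbounded length, so the language is infinite.

infinite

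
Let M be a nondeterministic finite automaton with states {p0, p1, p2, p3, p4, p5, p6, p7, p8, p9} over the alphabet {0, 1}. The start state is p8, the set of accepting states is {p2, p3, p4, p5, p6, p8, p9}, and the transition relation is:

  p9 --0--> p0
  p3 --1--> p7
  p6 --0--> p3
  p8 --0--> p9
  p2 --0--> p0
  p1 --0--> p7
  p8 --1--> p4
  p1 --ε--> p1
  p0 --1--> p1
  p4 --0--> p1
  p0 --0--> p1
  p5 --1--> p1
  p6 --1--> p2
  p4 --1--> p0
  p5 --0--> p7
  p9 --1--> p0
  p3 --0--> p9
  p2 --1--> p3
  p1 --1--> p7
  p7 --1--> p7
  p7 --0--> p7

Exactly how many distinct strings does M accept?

The useful subgraph on states {p4, p8, p9} is acyclic, so L(M) is finite; the longest accepting path visits 2 useful states, giving maximum string length 1.
Counting accepting paths from p8 by length: 1 of length 0, 2 of length 1. Total 3.

3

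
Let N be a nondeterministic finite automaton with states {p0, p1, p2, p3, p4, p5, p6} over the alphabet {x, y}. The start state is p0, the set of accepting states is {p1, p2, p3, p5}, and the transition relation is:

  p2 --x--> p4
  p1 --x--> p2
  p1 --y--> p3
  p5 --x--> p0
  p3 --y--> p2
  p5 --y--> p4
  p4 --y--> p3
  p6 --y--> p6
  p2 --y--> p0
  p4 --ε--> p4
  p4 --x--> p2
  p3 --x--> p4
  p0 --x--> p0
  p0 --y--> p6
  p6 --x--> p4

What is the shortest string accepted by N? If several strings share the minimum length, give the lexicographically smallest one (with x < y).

A breadth-first search from p0 reaches an accepting state first via the path p0 → p6 → p4 → p2 on input yxx.
No string of length < 3 is accepted (BFS exhausts all shorter strings without reaching an accepting state), and yxx is the lexicographically least accepting string of length 3.

yxx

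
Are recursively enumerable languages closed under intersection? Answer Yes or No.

Run the recogniser for L₁; if it accepts, run the recogniser for L₂ and accept if that accepts too. If either runs forever the input is never accepted, which is all a recogniser needs.
So the recursively enumerable languages are closed under intersection.

Yes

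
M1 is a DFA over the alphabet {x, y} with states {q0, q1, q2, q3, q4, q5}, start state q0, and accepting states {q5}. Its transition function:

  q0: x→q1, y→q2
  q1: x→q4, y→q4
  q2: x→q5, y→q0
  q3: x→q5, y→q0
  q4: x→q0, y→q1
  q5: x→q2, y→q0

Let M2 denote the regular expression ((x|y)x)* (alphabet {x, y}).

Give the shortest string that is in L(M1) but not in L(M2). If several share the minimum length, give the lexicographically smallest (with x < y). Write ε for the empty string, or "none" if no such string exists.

The string yyyx is accepted by M1 but not by M2.
No shorter string lies in the difference, and yyyx is the lexicographically first length-4 string in L(M1) \ L(M2).

yyyx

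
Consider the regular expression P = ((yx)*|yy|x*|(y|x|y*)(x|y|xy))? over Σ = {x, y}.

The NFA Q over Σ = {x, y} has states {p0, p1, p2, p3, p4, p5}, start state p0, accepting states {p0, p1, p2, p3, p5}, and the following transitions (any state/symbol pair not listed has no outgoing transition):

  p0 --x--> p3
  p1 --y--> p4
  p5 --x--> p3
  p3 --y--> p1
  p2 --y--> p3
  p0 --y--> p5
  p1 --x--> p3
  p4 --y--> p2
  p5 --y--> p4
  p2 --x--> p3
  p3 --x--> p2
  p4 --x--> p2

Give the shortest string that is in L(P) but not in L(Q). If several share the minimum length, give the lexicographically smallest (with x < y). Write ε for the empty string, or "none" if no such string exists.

The string yy is accepted by P but not by Q.
No shorter string lies in the difference, and yy is the lexicographically first length-2 string in L(P) \ L(Q).

yy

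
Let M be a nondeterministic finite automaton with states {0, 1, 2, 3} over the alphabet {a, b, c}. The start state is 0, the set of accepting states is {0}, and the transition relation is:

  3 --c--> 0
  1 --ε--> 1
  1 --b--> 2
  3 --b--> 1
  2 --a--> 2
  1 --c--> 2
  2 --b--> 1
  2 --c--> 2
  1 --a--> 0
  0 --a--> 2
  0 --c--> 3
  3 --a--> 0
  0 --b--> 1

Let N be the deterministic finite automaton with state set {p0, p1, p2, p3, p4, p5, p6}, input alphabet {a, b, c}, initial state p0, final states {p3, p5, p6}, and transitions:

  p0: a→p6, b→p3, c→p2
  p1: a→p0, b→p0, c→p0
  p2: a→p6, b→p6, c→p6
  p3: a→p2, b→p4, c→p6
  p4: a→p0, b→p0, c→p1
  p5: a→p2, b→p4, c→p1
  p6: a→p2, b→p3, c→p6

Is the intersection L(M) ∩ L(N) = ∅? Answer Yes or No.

The string ca is accepted by both M and N.
Hence L(M) ∩ L(N) ≠ ∅.

No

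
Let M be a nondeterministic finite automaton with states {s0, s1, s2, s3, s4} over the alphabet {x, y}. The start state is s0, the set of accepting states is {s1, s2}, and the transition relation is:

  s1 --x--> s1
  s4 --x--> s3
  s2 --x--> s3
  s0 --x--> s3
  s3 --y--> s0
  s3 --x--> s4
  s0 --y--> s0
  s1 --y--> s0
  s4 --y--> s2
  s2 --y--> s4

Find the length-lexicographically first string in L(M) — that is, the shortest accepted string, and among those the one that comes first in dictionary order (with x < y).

A breadth-first search from s0 reaches an accepting state first via the path s0 → s3 → s4 → s2 on input xxy.
No string of length < 3 is accepted (BFS exhausts all shorter strings without reaching an accepting state), and xxy is the lexicographically least accepting string of length 3.

xxy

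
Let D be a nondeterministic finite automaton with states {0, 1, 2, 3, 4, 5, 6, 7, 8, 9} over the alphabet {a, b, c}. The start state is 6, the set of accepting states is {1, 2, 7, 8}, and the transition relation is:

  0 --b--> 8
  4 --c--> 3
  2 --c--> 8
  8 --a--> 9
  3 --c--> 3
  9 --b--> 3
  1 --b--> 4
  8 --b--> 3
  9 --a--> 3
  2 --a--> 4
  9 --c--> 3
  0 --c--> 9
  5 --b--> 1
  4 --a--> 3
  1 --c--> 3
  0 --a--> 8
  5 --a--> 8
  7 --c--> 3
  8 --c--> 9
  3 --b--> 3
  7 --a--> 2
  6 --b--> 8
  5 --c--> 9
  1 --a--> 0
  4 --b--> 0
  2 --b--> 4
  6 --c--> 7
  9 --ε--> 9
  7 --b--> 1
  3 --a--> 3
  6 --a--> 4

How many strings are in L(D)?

15

The useful subgraph on states {0, 1, 2, 4, 6, 7, 8} is acyclic, so L(D) is finite; the longest accepting path visits 6 useful states, giving maximum string length 5.
Counting accepting paths from 6 by length: 2 of length 1, 2 of length 2, 3 of length 3, 2 of length 4, 6 of length 5. Total 15.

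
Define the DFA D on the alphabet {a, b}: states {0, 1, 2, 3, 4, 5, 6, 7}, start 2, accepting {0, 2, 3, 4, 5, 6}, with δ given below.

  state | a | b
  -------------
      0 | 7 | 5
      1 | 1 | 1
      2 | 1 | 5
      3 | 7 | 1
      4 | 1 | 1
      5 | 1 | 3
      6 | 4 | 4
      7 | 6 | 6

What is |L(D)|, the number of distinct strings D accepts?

9

The useful subgraph on states {2, 3, 4, 5, 6, 7} is acyclic, so L(D) is finite; the longest accepting path visits 6 useful states, giving maximum string length 5.
Counting accepting paths from 2 by length: 1 of length 0, 1 of length 1, 1 of length 2, 2 of length 4, 4 of length 5. Total 9.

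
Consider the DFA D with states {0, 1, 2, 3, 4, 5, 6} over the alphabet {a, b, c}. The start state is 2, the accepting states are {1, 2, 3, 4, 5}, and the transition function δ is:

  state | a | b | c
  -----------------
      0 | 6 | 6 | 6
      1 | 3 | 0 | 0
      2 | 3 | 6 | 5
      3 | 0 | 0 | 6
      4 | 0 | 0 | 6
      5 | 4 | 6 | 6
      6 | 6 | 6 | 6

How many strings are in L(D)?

4

The useful subgraph on states {2, 3, 4, 5} is acyclic, so L(D) is finite; the longest accepting path visits 3 useful states, giving maximum string length 2.
Counting accepting paths from 2 by length: 1 of length 0, 2 of length 1, 1 of length 2. Total 4.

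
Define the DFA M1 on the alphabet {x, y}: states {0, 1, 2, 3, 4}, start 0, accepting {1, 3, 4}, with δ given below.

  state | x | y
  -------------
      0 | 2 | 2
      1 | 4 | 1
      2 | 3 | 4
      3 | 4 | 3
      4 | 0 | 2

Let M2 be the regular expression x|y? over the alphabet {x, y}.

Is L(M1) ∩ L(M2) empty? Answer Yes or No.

Converting the expression M2 to a DFA (subset construction, then merging equivalent states) gives the minimal DFA with states {r0, r1, r2}, start state r0, accepting states {r0, r1} and transitions r0: x→r1, y→r1; r1: x→r2, y→r2; r2: x→r2, y→r2.
Exploring the product automaton M1 × M2 from the start pair (0, r0), following both machines on each input symbol, reaches 6 state pairs: (0, r0), (2, r1), (3, r2), (4, r2), (0, r2), (2, r2).
M1 accepts in {1, 3, 4} and M2 accepts in {r0, r1}; no reachable pair has both components accepting, so no string drives both machines to acceptance simultaneously and L(M1) ∩ L(M2) = ∅.
So no string is accepted by both, and the intersection is empty.

Yes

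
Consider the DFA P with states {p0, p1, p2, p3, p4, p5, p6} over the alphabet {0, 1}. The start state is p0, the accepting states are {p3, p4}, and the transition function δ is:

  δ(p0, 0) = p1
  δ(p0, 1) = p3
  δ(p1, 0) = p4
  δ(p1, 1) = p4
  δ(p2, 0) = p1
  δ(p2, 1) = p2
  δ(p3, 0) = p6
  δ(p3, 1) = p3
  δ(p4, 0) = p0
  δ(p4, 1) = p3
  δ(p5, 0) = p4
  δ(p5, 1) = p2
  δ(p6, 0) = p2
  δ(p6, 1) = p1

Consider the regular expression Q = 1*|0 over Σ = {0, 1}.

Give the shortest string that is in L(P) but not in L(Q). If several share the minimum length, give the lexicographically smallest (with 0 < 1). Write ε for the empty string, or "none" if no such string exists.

The string 00 is accepted by P but not by Q.
No shorter string lies in the difference, and 00 is the lexicographically first length-2 string in L(P) \ L(Q).

00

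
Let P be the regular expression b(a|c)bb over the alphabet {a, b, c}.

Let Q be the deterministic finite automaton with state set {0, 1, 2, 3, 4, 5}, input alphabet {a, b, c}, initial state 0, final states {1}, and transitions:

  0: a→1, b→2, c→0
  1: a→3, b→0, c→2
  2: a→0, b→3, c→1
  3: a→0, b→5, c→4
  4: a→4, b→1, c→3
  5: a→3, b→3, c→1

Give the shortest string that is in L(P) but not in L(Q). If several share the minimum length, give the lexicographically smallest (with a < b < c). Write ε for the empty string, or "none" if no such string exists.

The string babb is accepted by P but not by Q.
No shorter string lies in the difference, and babb is the lexicographically first length-4 string in L(P) \ L(Q).

babb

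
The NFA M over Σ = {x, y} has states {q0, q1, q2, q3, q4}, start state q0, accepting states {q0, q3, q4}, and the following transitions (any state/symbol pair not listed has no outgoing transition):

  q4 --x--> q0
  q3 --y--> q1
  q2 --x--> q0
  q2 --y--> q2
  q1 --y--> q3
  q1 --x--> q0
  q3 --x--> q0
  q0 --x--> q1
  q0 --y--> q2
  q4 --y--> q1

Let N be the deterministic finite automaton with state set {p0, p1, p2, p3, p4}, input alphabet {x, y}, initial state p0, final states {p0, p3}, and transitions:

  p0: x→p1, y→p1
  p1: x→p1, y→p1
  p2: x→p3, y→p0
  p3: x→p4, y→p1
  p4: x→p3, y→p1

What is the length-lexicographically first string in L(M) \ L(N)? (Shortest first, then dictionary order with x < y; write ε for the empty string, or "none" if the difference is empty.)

The string xx is accepted by M but not by N.
No shorter string lies in the difference, and xx is the lexicographically first length-2 string in L(M) \ L(N).

xx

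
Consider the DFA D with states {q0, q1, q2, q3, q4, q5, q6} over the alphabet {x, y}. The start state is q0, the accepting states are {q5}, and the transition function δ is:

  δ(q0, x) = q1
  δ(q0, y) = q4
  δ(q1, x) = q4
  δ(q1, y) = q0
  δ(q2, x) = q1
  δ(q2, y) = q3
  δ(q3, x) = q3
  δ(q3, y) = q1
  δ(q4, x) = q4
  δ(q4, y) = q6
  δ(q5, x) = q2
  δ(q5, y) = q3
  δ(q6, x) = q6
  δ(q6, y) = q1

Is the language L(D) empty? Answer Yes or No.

Yes

The states reachable from the start state are {q0, q1, q4, q6}.
None of the accepting states {q5} is reachable, so no string is accepted and L(D) = ∅.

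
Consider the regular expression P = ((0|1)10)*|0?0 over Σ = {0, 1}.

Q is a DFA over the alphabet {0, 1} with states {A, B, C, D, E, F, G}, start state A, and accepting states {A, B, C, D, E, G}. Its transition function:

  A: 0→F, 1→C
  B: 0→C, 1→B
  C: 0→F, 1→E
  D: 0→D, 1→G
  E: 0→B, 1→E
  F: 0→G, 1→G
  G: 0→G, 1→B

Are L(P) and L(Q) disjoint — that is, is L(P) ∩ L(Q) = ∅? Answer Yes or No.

The empty string ε is accepted by both P and Q.
Hence L(P) ∩ L(Q) ≠ ∅.

No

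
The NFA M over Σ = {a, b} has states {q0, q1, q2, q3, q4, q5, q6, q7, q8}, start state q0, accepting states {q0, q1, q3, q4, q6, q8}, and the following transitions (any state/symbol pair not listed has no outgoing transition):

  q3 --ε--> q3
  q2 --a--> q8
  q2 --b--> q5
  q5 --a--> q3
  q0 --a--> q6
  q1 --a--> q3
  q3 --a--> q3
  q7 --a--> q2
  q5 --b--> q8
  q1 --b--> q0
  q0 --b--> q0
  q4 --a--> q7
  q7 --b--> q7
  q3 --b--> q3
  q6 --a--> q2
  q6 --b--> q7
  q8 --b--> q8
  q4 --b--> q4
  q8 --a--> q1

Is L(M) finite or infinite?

State q0 is reachable from the start and can reach an accepting state, and it lies on the cycle q0 → q0.
Traversing that cycle any number of times yields accepted strings of unbounded length, so the language is infinite.

infinite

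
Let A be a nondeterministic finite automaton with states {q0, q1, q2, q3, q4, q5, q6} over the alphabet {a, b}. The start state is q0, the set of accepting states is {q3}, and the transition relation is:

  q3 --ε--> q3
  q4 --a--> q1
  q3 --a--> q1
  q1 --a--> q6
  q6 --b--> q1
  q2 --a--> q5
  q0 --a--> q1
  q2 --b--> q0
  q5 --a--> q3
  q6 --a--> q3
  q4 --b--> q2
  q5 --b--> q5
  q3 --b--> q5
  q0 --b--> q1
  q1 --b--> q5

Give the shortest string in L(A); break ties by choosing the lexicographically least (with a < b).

aaa

A breadth-first search from q0 reaches an accepting state first via the path q0 → q1 → q6 → q3 on input aaa.
No string of length < 3 is accepted (BFS exhausts all shorter strings without reaching an accepting state), and aaa is the lexicographically least accepting string of length 3.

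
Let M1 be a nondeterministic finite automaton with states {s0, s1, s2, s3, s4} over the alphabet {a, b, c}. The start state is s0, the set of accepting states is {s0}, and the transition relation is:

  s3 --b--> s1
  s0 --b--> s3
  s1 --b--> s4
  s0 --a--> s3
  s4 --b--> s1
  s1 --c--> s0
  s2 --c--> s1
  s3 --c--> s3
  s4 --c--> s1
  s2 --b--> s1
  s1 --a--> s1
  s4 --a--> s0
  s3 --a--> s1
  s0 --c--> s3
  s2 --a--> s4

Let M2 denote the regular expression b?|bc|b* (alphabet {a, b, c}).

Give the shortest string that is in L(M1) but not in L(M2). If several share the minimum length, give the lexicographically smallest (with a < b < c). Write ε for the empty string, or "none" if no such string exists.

The string aac is accepted by M1 but not by M2.
No shorter string lies in the difference, and aac is the lexicographically first length-3 string in L(M1) \ L(M2).

aac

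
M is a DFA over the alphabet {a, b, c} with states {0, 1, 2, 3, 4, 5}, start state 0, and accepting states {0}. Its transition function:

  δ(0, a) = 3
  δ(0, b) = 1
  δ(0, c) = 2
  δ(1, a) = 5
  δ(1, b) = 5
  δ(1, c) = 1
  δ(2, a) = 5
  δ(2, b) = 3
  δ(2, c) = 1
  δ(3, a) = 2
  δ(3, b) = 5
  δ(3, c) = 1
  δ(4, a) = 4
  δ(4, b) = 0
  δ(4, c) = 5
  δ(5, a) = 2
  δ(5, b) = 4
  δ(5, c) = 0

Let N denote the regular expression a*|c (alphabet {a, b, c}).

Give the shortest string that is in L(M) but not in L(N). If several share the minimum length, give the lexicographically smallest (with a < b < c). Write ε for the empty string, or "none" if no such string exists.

The string abc is accepted by M but not by N.
No shorter string lies in the difference, and abc is the lexicographically first length-3 string in L(M) \ L(N).

abc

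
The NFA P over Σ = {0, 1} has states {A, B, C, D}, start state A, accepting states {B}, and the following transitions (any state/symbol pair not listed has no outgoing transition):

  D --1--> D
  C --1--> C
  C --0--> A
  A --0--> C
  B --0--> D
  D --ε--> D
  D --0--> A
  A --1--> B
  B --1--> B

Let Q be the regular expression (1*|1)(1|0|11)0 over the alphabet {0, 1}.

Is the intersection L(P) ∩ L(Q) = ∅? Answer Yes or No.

Converting the expression Q to a DFA (subset construction, then merging equivalent states) gives the minimal DFA with states {q0, q1, q2, q3, q4, q5}, start state q0, accepting states {q3, q5} and transitions q0: 0→q1, 1→q2; q1: 0→q3, 1→q4; q2: 0→q5, 1→q2; q3: 0→q4, 1→q4; q4: 0→q4, 1→q4; q5: 0→q3, 1→q4.
Exploring the product automaton P × Q from the start pair (A, q0), following both machines on each input symbol, reaches 9 state pairs: (A, q0), (C, q1), (B, q2), (A, q3), (C, q4), (D, q5), (B, q4), (A, q4), (D, q4).
P accepts in {B} and Q accepts in {q3, q5}; no reachable pair has both components accepting, so no string drives both machines to acceptance simultaneously and L(P) ∩ L(Q) = ∅.
So no string is accepted by both, and the intersection is empty.

Yes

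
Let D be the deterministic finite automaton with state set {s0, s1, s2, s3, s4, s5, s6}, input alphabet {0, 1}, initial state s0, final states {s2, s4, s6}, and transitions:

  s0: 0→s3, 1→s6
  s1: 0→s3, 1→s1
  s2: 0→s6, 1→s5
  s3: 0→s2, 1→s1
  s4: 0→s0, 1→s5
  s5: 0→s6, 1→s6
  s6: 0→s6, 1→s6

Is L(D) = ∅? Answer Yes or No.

No

The string 1 is accepted: the run s0 → s6 ends in the accepting state s6.
Since at least one string is accepted, L(D) is not empty.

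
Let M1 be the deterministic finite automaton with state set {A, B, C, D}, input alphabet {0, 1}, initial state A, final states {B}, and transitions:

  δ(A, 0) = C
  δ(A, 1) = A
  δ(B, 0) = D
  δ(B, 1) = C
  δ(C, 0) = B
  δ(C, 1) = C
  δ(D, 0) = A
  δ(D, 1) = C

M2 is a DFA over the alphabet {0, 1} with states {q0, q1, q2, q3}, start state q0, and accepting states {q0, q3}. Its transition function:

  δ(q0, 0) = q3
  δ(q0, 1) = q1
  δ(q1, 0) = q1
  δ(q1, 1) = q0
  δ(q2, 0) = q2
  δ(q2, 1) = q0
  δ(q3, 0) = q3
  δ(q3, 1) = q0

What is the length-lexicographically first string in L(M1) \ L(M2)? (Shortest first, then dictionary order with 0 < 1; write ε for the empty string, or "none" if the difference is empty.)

The string 100 is accepted by M1 but not by M2.
No shorter string lies in the difference, and 100 is the lexicographically first length-3 string in L(M1) \ L(M2).

100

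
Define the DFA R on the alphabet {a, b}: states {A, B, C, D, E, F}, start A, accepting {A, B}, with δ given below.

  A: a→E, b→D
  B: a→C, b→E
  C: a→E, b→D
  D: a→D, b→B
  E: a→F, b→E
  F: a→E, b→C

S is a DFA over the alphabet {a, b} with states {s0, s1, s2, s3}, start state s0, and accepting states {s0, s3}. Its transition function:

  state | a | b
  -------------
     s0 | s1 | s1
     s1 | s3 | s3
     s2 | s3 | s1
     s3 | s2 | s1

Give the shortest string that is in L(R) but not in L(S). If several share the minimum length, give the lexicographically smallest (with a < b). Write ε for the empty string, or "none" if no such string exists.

The string bab is accepted by R but not by S.
No shorter string lies in the difference, and bab is the lexicographically first length-3 string in L(R) \ L(S).

bab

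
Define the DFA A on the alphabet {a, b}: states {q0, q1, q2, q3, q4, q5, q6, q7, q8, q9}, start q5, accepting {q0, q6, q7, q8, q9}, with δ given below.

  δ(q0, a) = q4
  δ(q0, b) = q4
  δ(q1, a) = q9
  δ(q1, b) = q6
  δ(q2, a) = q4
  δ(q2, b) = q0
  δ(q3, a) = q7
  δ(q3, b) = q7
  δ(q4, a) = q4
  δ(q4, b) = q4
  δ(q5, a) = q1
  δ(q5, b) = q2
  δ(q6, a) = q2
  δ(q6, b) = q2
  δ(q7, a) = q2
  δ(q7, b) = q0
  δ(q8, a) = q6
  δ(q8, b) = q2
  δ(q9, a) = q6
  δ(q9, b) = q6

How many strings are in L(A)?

11

The useful subgraph on states {q0, q1, q2, q5, q6, q9} is acyclic, so L(A) is finite; the longest accepting path visits 6 useful states, giving maximum string length 5.
Counting accepting paths from q5 by length: 3 of length 2, 2 of length 3, 2 of length 4, 4 of length 5. Total 11.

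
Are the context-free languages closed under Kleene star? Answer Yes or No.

Yes

If S₁ is the start symbol of a grammar for L, the grammar with new start symbol S and productions S → S₁S | ε generates L*.
So the context-free languages are closed under Kleene star.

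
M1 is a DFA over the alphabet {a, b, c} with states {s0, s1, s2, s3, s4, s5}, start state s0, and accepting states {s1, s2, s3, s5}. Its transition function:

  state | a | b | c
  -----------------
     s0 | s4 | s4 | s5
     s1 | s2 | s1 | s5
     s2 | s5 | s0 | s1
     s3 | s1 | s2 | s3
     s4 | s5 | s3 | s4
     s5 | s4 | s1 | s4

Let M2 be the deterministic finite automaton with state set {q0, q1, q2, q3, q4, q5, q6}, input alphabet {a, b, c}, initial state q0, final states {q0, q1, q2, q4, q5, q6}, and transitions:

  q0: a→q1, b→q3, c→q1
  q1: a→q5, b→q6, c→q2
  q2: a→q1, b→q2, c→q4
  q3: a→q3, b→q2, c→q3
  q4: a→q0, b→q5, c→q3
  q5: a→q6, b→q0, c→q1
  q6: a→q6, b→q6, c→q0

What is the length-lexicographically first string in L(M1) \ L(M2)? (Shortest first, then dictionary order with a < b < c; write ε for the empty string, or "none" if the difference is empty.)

ba

The string ba is accepted by M1 but not by M2.
No shorter string lies in the difference, and ba is the lexicographically first length-2 string in L(M1) \ L(M2).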